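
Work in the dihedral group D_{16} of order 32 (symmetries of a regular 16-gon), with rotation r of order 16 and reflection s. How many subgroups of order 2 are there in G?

17

|G| = 32 and 2 | 32, so subgroups of order 2 are possible by Lagrange.
The subgroups of order 2 are: {e, r^10s}; {e, r^11s}; {e, r^12s}; {e, r^13s}; … (17 in all).
So G has 17 subgroups of order 2.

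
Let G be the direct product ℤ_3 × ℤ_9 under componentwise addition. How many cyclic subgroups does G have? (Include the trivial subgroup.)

Group the elements of G by the cyclic subgroup they generate; each cyclic subgroup of order d accounts for φ(d) elements.
Cyclic subgroups by order — order 1: 1; order 3: 4; order 9: 3.
Total: 8.

8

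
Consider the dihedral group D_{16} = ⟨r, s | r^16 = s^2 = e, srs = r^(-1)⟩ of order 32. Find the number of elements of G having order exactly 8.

4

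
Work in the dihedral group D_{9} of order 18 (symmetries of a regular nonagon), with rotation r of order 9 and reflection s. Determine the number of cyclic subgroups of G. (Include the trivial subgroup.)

12

Each element a generates a cyclic subgroup ⟨a⟩; distinct elements may generate the same one (a cyclic group of order d has φ(d) generators).
Cyclic subgroups by order — order 1: 1; order 2: 9; order 3: 1; order 9: 1.
Total: 12.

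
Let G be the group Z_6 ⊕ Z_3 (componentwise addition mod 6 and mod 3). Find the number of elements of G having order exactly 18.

An element (a,b) has order lcm(ord(a), ord(b)); count pairs with lcm equal to 18.
Enumerating gives 0 such elements.

0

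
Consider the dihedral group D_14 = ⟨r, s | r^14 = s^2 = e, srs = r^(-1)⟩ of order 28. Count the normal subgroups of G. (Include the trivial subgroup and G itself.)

G has 28 subgroups. Checking conjugation-invariance by order — order 1: 1/1 normal; order 2: 1/15 normal; order 4: 0/7 normal; order 7: 1/1 normal; order 14: 3/3 normal; order 28: 1/1 normal.
Total normal subgroups: 7.

7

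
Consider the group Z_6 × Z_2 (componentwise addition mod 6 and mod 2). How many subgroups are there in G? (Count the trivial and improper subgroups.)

10

|G| = 12, so by Lagrange every subgroup order divides 12. Divisors: 1, 2, 3, 4, 6, 12.
Subgroups by order — order 1: 1; order 2: 3; order 3: 1; order 4: 1; order 6: 3; order 12: 1.
Total: 1 + 3 + 1 + 1 + 3 + 1 = 10.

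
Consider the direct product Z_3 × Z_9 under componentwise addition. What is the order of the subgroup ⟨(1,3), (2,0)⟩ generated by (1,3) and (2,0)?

|⟨(1,3)⟩| = 3 and |⟨(2,0)⟩| = 3, so |H| is a multiple of lcm(3, 3) = 3 and divides |G| = 27.
Closing under the operation: H = {(0,0), (0,3), (0,6), (1,0), (1,3), (1,6), (2,0), (2,3), (2,6)}, so |H| = 9.

9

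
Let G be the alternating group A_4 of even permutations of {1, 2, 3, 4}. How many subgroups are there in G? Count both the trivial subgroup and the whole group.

|G| = 12, so by Lagrange every subgroup order divides 12. Divisors: 1, 2, 3, 4, 6, 12.
Subgroups by order — order 1: 1; order 2: 3; order 3: 4; order 4: 1; order 6: 0; order 12: 1.
Total: 1 + 3 + 4 + 1 + 0 + 1 = 10.

10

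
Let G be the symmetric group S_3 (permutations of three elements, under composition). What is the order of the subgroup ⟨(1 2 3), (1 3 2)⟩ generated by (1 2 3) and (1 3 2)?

3

|⟨(1 2 3)⟩| = 3 and |⟨(1 3 2)⟩| = 3, so |H| is a multiple of lcm(3, 3) = 3 and divides |G| = 6.
Closing under the operation: H = {e, (1 2 3), (1 3 2)}, so |H| = 3.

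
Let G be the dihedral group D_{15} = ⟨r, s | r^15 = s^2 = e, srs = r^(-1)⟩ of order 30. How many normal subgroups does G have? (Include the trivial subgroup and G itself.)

G has 28 subgroups. Checking conjugation-invariance by order — order 1: 1/1 normal; order 2: 0/15 normal; order 3: 1/1 normal; order 5: 1/1 normal; order 6: 0/5 normal; order 10: 0/3 normal; order 15: 1/1 normal; order 30: 1/1 normal.
Total normal subgroups: 5.

5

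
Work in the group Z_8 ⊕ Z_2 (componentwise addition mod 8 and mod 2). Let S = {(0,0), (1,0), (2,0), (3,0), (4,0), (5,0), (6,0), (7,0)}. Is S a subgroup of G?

Yes

|S| = 8 divides |G| = 16, consistent with Lagrange.
S contains the identity, every element's inverse is in S, and S is closed under +: it is a subgroup.
In fact S = ⟨(7,0)⟩.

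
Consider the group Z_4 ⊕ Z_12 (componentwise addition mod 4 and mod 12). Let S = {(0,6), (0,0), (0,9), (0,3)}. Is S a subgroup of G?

|S| = 4 divides |G| = 48, consistent with Lagrange.
S contains the identity, every element's inverse is in S, and S is closed under +: it is a subgroup.
In fact S = ⟨(0,3)⟩.

Yes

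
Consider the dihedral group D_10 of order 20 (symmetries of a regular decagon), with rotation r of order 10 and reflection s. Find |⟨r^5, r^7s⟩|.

4

|⟨r^5⟩| = 2 and |⟨r^7s⟩| = 2, so |H| is a multiple of lcm(2, 2) = 2 and divides |G| = 20.
Closing under the operation: H = {e, r^5, r^2s, r^7s}, so |H| = 4.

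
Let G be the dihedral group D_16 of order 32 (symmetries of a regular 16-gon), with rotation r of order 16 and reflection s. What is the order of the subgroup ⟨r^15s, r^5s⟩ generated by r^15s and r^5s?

16

|⟨r^15s⟩| = 2 and |⟨r^5s⟩| = 2, so |H| is a multiple of lcm(2, 2) = 2 and divides |G| = 32.
Closing under the operation: H = {e, r^2, r^4, r^6, r^8, r^10, r^12, r^14, rs, r^3s, r^5s, r^7s, r^9s, r^11s, r^13s, r^15s}, so |H| = 16.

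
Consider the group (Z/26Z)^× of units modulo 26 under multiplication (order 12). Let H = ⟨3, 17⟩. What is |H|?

6

|⟨3⟩| = 3 and |⟨17⟩| = 6, so |H| is a multiple of lcm(3, 6) = 6 and divides |G| = 12.
Closing under the operation: H = {1, 3, 9, 17, 23, 25}, so |H| = 6.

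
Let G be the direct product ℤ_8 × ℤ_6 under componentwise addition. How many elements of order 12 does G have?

An element (a,b) has order lcm(ord(a), ord(b)); count pairs with lcm equal to 12.
Enumerating gives 8 such elements.

8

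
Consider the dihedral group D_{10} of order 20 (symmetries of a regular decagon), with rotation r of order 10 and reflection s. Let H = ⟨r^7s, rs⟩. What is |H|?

|⟨r^7s⟩| = 2 and |⟨rs⟩| = 2, so |H| is a multiple of lcm(2, 2) = 2 and divides |G| = 20.
Closing under the operation: H = {e, r^2, r^4, r^6, r^8, rs, r^3s, r^5s, r^7s, r^9s}, so |H| = 10.

10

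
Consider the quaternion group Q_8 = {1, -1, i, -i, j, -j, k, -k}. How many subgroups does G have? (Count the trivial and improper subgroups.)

|G| = 8, so by Lagrange every subgroup order divides 8. Divisors: 1, 2, 4, 8.
Subgroups by order — order 1: 1; order 2: 1; order 4: 3; order 8: 1.
Total: 1 + 1 + 3 + 1 = 6.

6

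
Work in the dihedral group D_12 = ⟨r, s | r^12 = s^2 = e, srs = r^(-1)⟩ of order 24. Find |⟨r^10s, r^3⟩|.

|⟨r^10s⟩| = 2 and |⟨r^3⟩| = 4, so |H| is a multiple of lcm(2, 4) = 4 and divides |G| = 24.
Closing under the operation: H = {e, r^3, r^6, r^9, rs, r^4s, r^7s, r^10s}, so |H| = 8.

8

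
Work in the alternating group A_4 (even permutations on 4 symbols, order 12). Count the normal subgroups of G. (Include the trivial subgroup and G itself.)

3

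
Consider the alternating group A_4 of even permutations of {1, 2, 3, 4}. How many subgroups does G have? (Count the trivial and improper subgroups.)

10

|G| = 12, so by Lagrange every subgroup order divides 12. Divisors: 1, 2, 3, 4, 6, 12.
Subgroups by order — order 1: 1; order 2: 3; order 3: 4; order 4: 1; order 6: 0; order 12: 1.
Total: 1 + 3 + 4 + 1 + 0 + 1 = 10.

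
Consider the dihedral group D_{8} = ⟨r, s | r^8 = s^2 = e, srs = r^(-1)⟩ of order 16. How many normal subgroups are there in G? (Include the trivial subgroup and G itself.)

G has 19 subgroups. Checking conjugation-invariance by order — order 1: 1/1 normal; order 2: 1/9 normal; order 4: 1/5 normal; order 8: 3/3 normal; order 16: 1/1 normal.
Total normal subgroups: 7.

7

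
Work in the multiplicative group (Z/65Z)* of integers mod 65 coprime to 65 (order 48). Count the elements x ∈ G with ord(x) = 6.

6

The elements of order 6 are: 4, 9, 29, 36, 49, 56.
That's 6.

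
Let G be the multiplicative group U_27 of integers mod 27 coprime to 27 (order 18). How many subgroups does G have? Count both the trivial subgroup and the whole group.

6

|G| = 18, so by Lagrange every subgroup order divides 18. Divisors: 1, 2, 3, 6, 9, 18.
Subgroups by order — order 1: 1; order 2: 1; order 3: 1; order 6: 1; order 9: 1; order 18: 1.
Total: 1 + 1 + 1 + 1 + 1 + 1 = 6.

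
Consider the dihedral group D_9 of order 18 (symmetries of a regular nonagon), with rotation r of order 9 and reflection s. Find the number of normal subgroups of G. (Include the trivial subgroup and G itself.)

G has 16 subgroups. Checking conjugation-invariance by order — order 1: 1/1 normal; order 2: 0/9 normal; order 3: 1/1 normal; order 6: 0/3 normal; order 9: 1/1 normal; order 18: 1/1 normal.
Total normal subgroups: 4.

4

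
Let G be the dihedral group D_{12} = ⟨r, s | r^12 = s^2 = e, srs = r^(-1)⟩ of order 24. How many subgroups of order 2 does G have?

13

|G| = 24 and 2 | 24, so subgroups of order 2 are possible by Lagrange.
The subgroups of order 2 are: {e, r^10s}; {e, r^11s}; {e, r^2s}; {e, r^3s}; … (13 in all).
So G has 13 subgroups of order 2.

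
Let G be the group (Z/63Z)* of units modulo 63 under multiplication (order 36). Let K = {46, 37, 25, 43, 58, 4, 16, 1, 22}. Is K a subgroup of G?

Yes

|K| = 9 divides |G| = 36, consistent with Lagrange.
K contains the identity, every element's inverse is in K, and K is closed under ·: it is a subgroup.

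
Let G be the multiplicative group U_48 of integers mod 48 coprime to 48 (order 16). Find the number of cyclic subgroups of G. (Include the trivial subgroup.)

Group the elements of G by the cyclic subgroup they generate; each cyclic subgroup of order d accounts for φ(d) elements.
Cyclic subgroups by order — order 1: 1; order 2: 7; order 4: 4.
Total: 12.

12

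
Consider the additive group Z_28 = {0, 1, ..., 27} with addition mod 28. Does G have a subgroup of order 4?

4 | 28. A subgroup of order 4 is {0, 7, 14, 21}.

Yes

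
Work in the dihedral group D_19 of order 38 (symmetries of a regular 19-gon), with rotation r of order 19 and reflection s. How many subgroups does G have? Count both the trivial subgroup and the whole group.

22

|G| = 38, so by Lagrange every subgroup order divides 38. Divisors: 1, 2, 19, 38.
Subgroups by order — order 1: 1; order 2: 19; order 19: 1; order 38: 1.
Total: 1 + 19 + 1 + 1 = 22.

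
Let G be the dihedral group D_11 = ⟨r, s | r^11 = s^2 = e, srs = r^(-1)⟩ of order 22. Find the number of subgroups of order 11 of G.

1

|G| = 22 and 11 | 22, so subgroups of order 11 are possible by Lagrange.
The subgroups of order 11 are: {e, r, r^2, r^3, r^4, r^5, r^6, r^7, r^8, r^9, r^10}.
So G has 1 subgroup of order 11.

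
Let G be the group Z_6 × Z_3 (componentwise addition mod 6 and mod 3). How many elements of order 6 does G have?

An element (a,b) has order lcm(ord(a), ord(b)); count pairs with lcm equal to 6.
Enumerating gives 8 such elements.

8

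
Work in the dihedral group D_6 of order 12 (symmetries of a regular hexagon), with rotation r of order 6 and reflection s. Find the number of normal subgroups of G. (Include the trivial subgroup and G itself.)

7

G has 16 subgroups. Checking conjugation-invariance by order — order 1: 1/1 normal; order 2: 1/7 normal; order 3: 1/1 normal; order 4: 0/3 normal; order 6: 3/3 normal; order 12: 1/1 normal.
Total normal subgroups: 7.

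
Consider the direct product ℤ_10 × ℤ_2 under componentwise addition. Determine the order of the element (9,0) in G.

The order of (9,0) in Z_10 × Z_2 is lcm(ord(9) in Z_10, ord(0) in Z_2).
ord(9) = 10 and ord(0) = 1, so |⟨(9,0)⟩| = lcm(10, 1) = 10.

10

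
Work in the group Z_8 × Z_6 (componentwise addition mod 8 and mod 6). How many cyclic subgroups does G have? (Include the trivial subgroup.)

Group the elements of G by the cyclic subgroup they generate; each cyclic subgroup of order d accounts for φ(d) elements.
Cyclic subgroups by order — order 1: 1; order 2: 3; order 3: 1; order 4: 2; order 6: 3; order 8: 2; order 12: 2; order 24: 2.
Total: 16.

16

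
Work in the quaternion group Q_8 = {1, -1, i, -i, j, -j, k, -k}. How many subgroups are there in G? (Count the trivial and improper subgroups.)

6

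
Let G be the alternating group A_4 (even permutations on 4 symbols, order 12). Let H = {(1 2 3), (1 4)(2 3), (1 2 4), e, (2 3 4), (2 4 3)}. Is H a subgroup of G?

No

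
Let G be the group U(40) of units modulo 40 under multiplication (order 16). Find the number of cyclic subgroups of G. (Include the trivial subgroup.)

A cyclic subgroup of order d is generated by each of its φ(d) elements of order d, so the cyclic subgroups of order d number (#elements of order d)/φ(d).
Cyclic subgroups by order — order 1: 1; order 2: 7; order 4: 4.
Total: 12.

12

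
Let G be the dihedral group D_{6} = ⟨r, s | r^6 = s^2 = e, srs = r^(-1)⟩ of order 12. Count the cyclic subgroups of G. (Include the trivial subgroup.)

Each element a generates a cyclic subgroup ⟨a⟩; distinct elements may generate the same one (a cyclic group of order d has φ(d) generators).
Cyclic subgroups by order — order 1: 1; order 2: 7; order 3: 1; order 6: 1.
Total: 10.

10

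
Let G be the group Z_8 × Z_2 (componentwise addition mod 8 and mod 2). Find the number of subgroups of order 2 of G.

3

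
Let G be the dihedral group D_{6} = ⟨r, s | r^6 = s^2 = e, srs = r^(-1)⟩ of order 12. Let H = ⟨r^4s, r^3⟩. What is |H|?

4

|⟨r^4s⟩| = 2 and |⟨r^3⟩| = 2, so |H| is a multiple of lcm(2, 2) = 2 and divides |G| = 12.
Closing under the operation: H = {e, r^3, rs, r^4s}, so |H| = 4.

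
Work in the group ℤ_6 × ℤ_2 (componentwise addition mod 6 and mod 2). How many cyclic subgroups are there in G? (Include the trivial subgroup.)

8

Each element a generates a cyclic subgroup ⟨a⟩; distinct elements may generate the same one (a cyclic group of order d has φ(d) generators).
Cyclic subgroups by order — order 1: 1; order 2: 3; order 3: 1; order 6: 3.
Total: 8.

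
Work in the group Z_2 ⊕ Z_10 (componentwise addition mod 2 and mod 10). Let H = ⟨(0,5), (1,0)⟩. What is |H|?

4

|⟨(0,5)⟩| = 2 and |⟨(1,0)⟩| = 2, so |H| is a multiple of lcm(2, 2) = 2 and divides |G| = 20.
Closing under the operation: H = {(0,0), (0,5), (1,0), (1,5)}, so |H| = 4.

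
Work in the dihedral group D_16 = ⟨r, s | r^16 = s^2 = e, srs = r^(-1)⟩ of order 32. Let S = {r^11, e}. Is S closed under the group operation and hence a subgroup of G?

No

r^11 ∈ S but its inverse r^5 ∉ S, so S is not a subgroup.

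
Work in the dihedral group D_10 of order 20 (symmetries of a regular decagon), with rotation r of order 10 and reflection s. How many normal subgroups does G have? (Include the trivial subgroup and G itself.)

G has 22 subgroups. Checking conjugation-invariance by order — order 1: 1/1 normal; order 2: 1/11 normal; order 4: 0/5 normal; order 5: 1/1 normal; order 10: 3/3 normal; order 20: 1/1 normal.
Total normal subgroups: 7.

7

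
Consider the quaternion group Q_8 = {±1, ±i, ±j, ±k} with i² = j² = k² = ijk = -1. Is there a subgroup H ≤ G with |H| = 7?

7 does not divide |G| = 8, so by Lagrange no subgroup of order 7 exists.

No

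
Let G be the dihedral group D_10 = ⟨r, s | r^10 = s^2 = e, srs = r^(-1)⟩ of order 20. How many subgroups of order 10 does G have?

|G| = 20 and 10 | 20, so subgroups of order 10 are possible by Lagrange.
The subgroups of order 10 are: {e, r, r^2, r^3, r^4, r^5, r^6, r^7, r^8, r^9}; {e, r^2, r^4, r^6, r^8, s, r^2s, r^4s, r^6s, r^8s}; {e, r^2, r^4, r^6, r^8, rs, r^3s, r^5s, r^7s, r^9s}.
So G has 3 subgroups of order 10.

3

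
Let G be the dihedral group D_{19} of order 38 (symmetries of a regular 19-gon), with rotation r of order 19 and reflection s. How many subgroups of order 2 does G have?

|G| = 38 and 2 | 38, so subgroups of order 2 are possible by Lagrange.
The subgroups of order 2 are: {e, r^10s}; {e, r^11s}; {e, r^12s}; {e, r^13s}; … (19 in all).
So G has 19 subgroups of order 2.

19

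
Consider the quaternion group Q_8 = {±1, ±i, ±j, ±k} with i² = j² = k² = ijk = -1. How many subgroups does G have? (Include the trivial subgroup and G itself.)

|G| = 8, so by Lagrange every subgroup order divides 8. Divisors: 1, 2, 4, 8.
Subgroups by order — order 1: 1; order 2: 1; order 4: 3; order 8: 1.
Total: 1 + 1 + 3 + 1 = 6.

6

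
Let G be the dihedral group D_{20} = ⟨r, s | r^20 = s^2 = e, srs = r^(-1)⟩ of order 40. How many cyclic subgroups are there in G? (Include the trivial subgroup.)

A cyclic subgroup of order d is generated by each of its φ(d) elements of order d, so the cyclic subgroups of order d number (#elements of order d)/φ(d).
Cyclic subgroups by order — order 1: 1; order 2: 21; order 4: 1; order 5: 1; order 10: 1; order 20: 1.
Total: 26.

26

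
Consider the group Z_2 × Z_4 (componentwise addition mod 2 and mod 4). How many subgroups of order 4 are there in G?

3

|G| = 8 and 4 | 8, so subgroups of order 4 are possible by Lagrange.
The subgroups of order 4 are: {(0,0), (0,1), (0,2), (0,3)}; {(0,0), (0,2), (1,0), (1,2)}; {(0,0), (0,2), (1,1), (1,3)}.
So G has 3 subgroups of order 4.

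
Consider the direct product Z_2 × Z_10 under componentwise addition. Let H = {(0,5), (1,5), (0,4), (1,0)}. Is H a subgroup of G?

The identity (0,0) ∉ H, so H is not a subgroup.

No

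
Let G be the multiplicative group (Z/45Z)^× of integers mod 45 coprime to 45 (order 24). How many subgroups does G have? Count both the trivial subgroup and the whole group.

16

|G| = 24, so by Lagrange every subgroup order divides 24. Divisors: 1, 2, 3, 4, 6, 8, 12, 24.
Subgroups by order — order 1: 1; order 2: 3; order 3: 1; order 4: 3; order 6: 3; order 8: 1; order 12: 3; order 24: 1.
Total: 1 + 3 + 1 + 3 + 3 + 1 + 3 + 1 = 16.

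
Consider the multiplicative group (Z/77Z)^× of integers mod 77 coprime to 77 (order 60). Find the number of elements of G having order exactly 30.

24

Enumerating element orders in G gives 24 elements of order 30.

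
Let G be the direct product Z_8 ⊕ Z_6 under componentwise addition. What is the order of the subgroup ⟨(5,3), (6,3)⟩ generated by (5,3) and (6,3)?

|⟨(5,3)⟩| = 8 and |⟨(6,3)⟩| = 4, so |H| is a multiple of lcm(8, 4) = 8 and divides |G| = 48.
Closing under the operation: H = {(0,0), (0,3), (1,0), (1,3), (2,0), (2,3), (3,0), (3,3), (4,0), (4,3), (5,0), (5,3), (6,0), (6,3), (7,0), (7,3)}, so |H| = 16.

16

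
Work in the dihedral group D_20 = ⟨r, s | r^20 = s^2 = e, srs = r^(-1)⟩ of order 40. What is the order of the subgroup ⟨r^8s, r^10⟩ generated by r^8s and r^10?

|⟨r^8s⟩| = 2 and |⟨r^10⟩| = 2, so |H| is a multiple of lcm(2, 2) = 2 and divides |G| = 40.
Closing under the operation: H = {e, r^10, r^8s, r^18s}, so |H| = 4.

4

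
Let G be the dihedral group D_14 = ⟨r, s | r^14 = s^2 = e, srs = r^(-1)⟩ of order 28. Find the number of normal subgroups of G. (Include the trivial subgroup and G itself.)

7

G has 28 subgroups. Checking conjugation-invariance by order — order 1: 1/1 normal; order 2: 1/15 normal; order 4: 0/7 normal; order 7: 1/1 normal; order 14: 3/3 normal; order 28: 1/1 normal.
Total normal subgroups: 7.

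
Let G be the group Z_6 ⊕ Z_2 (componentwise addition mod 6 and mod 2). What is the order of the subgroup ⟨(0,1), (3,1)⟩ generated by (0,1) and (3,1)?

4

|⟨(0,1)⟩| = 2 and |⟨(3,1)⟩| = 2, so |H| is a multiple of lcm(2, 2) = 2 and divides |G| = 12.
Closing under the operation: H = {(0,0), (0,1), (3,0), (3,1)}, so |H| = 4.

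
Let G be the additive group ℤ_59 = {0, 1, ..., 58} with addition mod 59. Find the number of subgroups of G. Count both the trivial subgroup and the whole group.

2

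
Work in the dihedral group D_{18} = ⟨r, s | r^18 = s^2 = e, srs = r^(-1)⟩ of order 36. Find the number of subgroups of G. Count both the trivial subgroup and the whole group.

45

|G| = 36, so by Lagrange every subgroup order divides 36. Divisors: 1, 2, 3, 4, 6, 9, 12, 18, 36.
Subgroups by order — order 1: 1; order 2: 19; order 3: 1; order 4: 9; order 6: 7; order 9: 1; order 12: 3; order 18: 3; order 36: 1.
Total: 1 + 19 + 1 + 9 + 7 + 1 + 3 + 3 + 1 = 45.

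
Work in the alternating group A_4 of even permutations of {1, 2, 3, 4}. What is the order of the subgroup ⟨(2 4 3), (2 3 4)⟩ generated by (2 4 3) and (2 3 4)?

3

|⟨(2 4 3)⟩| = 3 and |⟨(2 3 4)⟩| = 3, so |H| is a multiple of lcm(3, 3) = 3 and divides |G| = 12.
Closing under the operation: H = {e, (2 3 4), (2 4 3)}, so |H| = 3.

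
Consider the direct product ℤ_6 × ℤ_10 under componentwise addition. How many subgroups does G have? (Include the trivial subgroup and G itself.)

|G| = 60, so by Lagrange every subgroup order divides 60. Divisors: 1, 2, 3, 4, 5, 6, 10, 12, 15, 20, 30, 60.
Subgroups by order — order 1: 1; order 2: 3; order 3: 1; order 4: 1; order 5: 1; order 6: 3; order 10: 3; order 12: 1; order 15: 1; order 20: 1; order 30: 3; order 60: 1.
Total: 1 + 3 + 1 + 1 + 1 + 3 + 3 + 1 + 1 + 1 + 3 + 1 = 20.

20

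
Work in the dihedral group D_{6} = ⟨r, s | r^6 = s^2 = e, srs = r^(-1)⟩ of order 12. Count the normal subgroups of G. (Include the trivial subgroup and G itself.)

7

G has 16 subgroups. Checking conjugation-invariance by order — order 1: 1/1 normal; order 2: 1/7 normal; order 3: 1/1 normal; order 4: 0/3 normal; order 6: 3/3 normal; order 12: 1/1 normal.
Total normal subgroups: 7.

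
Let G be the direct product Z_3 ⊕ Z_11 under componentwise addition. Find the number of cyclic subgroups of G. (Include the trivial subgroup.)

A cyclic subgroup of order d is generated by each of its φ(d) elements of order d, so the cyclic subgroups of order d number (#elements of order d)/φ(d).
Cyclic subgroups by order — order 1: 1; order 3: 1; order 11: 1; order 33: 1.
Total: 4.

4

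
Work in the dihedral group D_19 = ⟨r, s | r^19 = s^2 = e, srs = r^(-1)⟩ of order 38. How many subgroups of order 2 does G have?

19

|G| = 38 and 2 | 38, so subgroups of order 2 are possible by Lagrange.
The subgroups of order 2 are: {e, r^10s}; {e, r^11s}; {e, r^12s}; {e, r^13s}; … (19 in all).
So G has 19 subgroups of order 2.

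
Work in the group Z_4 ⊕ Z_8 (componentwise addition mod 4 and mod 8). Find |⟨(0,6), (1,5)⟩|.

16

|⟨(0,6)⟩| = 4 and |⟨(1,5)⟩| = 8, so |H| is a multiple of lcm(4, 8) = 8 and divides |G| = 32.
Closing under the operation: H = {(0,0), (0,2), (0,4), (0,6), (1,1), (1,3), (1,5), (1,7), (2,0), (2,2), (2,4), (2,6), (3,1), (3,3), (3,5), (3,7)}, so |H| = 16.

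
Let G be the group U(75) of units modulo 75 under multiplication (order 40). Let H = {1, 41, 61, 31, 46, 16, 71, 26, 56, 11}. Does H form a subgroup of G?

|H| = 10 divides |G| = 40, consistent with Lagrange.
H contains the identity, every element's inverse is in H, and H is closed under ·: it is a subgroup.
In fact H = ⟨71⟩.

Yes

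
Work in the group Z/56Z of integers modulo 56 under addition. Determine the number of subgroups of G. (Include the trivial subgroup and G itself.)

A cyclic group of order 56 has exactly one subgroup for each divisor of 56.
Divisors of 56: 1, 2, 4, 7, 8, 14, 28, 56.
So Z/56Z has 8 subgroups.

8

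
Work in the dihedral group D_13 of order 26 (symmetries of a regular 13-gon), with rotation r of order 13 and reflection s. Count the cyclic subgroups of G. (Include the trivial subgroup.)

Group the elements of G by the cyclic subgroup they generate; each cyclic subgroup of order d accounts for φ(d) elements.
Cyclic subgroups by order — order 1: 1; order 2: 13; order 13: 1.
Total: 15.

15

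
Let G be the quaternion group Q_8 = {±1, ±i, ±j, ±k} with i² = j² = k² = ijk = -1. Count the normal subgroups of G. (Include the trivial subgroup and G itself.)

6

G has 6 subgroups. Checking conjugation-invariance by order — order 1: 1/1 normal; order 2: 1/1 normal; order 4: 3/3 normal; order 8: 1/1 normal.
Total normal subgroups: 6.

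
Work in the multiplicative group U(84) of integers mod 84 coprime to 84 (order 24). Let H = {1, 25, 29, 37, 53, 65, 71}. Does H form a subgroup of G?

|H| = 7 does not divide |G| = 24, so by Lagrange H is not a subgroup.

No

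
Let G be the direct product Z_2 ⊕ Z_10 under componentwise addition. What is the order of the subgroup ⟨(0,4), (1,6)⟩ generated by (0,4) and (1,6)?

|⟨(0,4)⟩| = 5 and |⟨(1,6)⟩| = 10, so |H| is a multiple of lcm(5, 10) = 10 and divides |G| = 20.
Closing under the operation: H = {(0,0), (0,2), (0,4), (0,6), (0,8), (1,0), (1,2), (1,4), (1,6), (1,8)}, so |H| = 10.

10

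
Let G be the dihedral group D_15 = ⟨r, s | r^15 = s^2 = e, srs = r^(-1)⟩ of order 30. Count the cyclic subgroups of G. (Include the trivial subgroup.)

19

Each element a generates a cyclic subgroup ⟨a⟩; distinct elements may generate the same one (a cyclic group of order d has φ(d) generators).
Cyclic subgroups by order — order 1: 1; order 2: 15; order 3: 1; order 5: 1; order 15: 1.
Total: 19.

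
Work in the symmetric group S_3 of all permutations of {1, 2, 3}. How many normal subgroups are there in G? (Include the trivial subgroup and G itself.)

G has 6 subgroups. Checking conjugation-invariance by order — order 1: 1/1 normal; order 2: 0/3 normal; order 3: 1/1 normal; order 6: 1/1 normal.
Total normal subgroups: 3.

3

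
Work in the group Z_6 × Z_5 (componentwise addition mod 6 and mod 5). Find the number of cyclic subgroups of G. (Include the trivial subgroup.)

8

A cyclic subgroup of order d is generated by each of its φ(d) elements of order d, so the cyclic subgroups of order d number (#elements of order d)/φ(d).
Cyclic subgroups by order — order 1: 1; order 2: 1; order 3: 1; order 5: 1; order 6: 1; order 10: 1; order 15: 1; order 30: 1.
Total: 8.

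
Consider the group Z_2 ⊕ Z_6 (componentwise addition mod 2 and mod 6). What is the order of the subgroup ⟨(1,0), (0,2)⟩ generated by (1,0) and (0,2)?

6

|⟨(1,0)⟩| = 2 and |⟨(0,2)⟩| = 3, so |H| is a multiple of lcm(2, 3) = 6 and divides |G| = 12.
Closing under the operation: H = {(0,0), (0,2), (0,4), (1,0), (1,2), (1,4)}, so |H| = 6.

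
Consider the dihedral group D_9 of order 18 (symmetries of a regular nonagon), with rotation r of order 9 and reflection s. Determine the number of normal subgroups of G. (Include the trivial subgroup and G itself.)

G has 16 subgroups. Checking conjugation-invariance by order — order 1: 1/1 normal; order 2: 0/9 normal; order 3: 1/1 normal; order 6: 0/3 normal; order 9: 1/1 normal; order 18: 1/1 normal.
Total normal subgroups: 4.

4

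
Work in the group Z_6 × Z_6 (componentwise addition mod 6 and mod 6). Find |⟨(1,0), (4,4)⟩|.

18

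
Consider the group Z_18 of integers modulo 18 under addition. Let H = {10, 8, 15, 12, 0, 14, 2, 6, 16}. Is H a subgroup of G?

14 ∈ H but its inverse 4 ∉ H, so H is not a subgroup.

No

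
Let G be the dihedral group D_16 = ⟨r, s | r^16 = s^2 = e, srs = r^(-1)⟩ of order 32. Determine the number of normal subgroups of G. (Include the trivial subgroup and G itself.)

G has 36 subgroups. Checking conjugation-invariance by order — order 1: 1/1 normal; order 2: 1/17 normal; order 4: 1/9 normal; order 8: 1/5 normal; order 16: 3/3 normal; order 32: 1/1 normal.
Total normal subgroups: 8.

8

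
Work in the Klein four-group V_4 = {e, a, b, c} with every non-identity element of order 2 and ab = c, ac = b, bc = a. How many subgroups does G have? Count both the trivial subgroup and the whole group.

|G| = 4, so by Lagrange every subgroup order divides 4. Divisors: 1, 2, 4.
Subgroups by order — order 1: 1; order 2: 3; order 4: 1.
Total: 1 + 3 + 1 = 5.

5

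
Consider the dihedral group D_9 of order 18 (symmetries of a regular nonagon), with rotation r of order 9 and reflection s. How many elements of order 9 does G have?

6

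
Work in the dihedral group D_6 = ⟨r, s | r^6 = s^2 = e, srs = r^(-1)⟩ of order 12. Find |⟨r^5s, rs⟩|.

|⟨r^5s⟩| = 2 and |⟨rs⟩| = 2, so |H| is a multiple of lcm(2, 2) = 2 and divides |G| = 12.
Closing under the operation: H = {e, r^2, r^4, rs, r^3s, r^5s}, so |H| = 6.

6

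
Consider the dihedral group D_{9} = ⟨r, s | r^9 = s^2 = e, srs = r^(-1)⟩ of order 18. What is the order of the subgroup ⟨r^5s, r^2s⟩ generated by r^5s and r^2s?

|⟨r^5s⟩| = 2 and |⟨r^2s⟩| = 2, so |H| is a multiple of lcm(2, 2) = 2 and divides |G| = 18.
Closing under the operation: H = {e, r^3, r^6, r^2s, r^5s, r^8s}, so |H| = 6.

6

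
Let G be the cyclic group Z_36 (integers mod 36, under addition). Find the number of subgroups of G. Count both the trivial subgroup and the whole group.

A cyclic group of order 36 has exactly one subgroup for each divisor of 36.
Divisors of 36: 1, 2, 3, 4, 6, 9, 12, 18, 36.
So Z_36 has 9 subgroups.

9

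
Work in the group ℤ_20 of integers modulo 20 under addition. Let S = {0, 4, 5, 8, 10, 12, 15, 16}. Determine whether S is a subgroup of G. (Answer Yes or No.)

|S| = 8 does not divide |G| = 20, so by Lagrange S is not a subgroup.

No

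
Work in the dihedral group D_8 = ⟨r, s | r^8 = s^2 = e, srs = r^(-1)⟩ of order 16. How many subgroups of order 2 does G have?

9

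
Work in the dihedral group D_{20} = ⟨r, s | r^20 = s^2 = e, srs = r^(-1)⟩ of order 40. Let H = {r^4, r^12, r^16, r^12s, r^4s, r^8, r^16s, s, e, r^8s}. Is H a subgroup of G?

Yes

|H| = 10 divides |G| = 40, consistent with Lagrange.
H contains the identity, every element's inverse is in H, and H is closed under ·: it is a subgroup.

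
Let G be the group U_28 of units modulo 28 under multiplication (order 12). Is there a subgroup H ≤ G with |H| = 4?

Yes

4 | 12. A subgroup of order 4 is {1, 13, 15, 27}.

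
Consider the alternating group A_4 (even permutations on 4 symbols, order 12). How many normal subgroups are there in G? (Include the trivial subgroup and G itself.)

G has 10 subgroups. Checking conjugation-invariance by order — order 1: 1/1 normal; order 2: 0/3 normal; order 3: 0/4 normal; order 4: 1/1 normal; order 12: 1/1 normal.
Total normal subgroups: 3.

3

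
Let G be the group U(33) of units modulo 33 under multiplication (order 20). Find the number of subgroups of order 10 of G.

|G| = 20 and 10 | 20, so subgroups of order 10 are possible by Lagrange.
The subgroups of order 10 are: {1, 4, 7, 10, 13, 16, 19, 25, 28, 31}; {1, 4, 5, 14, 16, 20, 23, 25, 26, 31}; {1, 2, 4, 8, 16, 17, 25, 29, 31, 32}.
So G has 3 subgroups of order 10.

3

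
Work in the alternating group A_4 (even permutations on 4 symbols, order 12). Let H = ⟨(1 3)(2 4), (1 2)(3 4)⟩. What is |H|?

|⟨(1 3)(2 4)⟩| = 2 and |⟨(1 2)(3 4)⟩| = 2, so |H| is a multiple of lcm(2, 2) = 2 and divides |G| = 12.
Closing under the operation: H = {e, (1 2)(3 4), (1 3)(2 4), (1 4)(2 3)}, so |H| = 4.

4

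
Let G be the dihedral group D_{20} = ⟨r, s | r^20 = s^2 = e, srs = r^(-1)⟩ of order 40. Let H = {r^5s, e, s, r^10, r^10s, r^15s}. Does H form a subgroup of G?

|H| = 6 does not divide |G| = 40, so by Lagrange H is not a subgroup.

No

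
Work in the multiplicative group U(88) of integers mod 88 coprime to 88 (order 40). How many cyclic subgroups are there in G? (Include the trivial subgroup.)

16

Group the elements of G by the cyclic subgroup they generate; each cyclic subgroup of order d accounts for φ(d) elements.
Cyclic subgroups by order — order 1: 1; order 2: 7; order 5: 1; order 10: 7.
Total: 16.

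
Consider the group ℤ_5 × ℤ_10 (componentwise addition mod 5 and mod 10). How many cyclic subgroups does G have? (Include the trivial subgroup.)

14

A cyclic subgroup of order d is generated by each of its φ(d) elements of order d, so the cyclic subgroups of order d number (#elements of order d)/φ(d).
Cyclic subgroups by order — order 1: 1; order 2: 1; order 5: 6; order 10: 6.
Total: 14.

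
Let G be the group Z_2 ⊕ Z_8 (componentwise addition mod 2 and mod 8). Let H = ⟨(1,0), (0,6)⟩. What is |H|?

|⟨(1,0)⟩| = 2 and |⟨(0,6)⟩| = 4, so |H| is a multiple of lcm(2, 4) = 4 and divides |G| = 16.
Closing under the operation: H = {(0,0), (0,2), (0,4), (0,6), (1,0), (1,2), (1,4), (1,6)}, so |H| = 8.

8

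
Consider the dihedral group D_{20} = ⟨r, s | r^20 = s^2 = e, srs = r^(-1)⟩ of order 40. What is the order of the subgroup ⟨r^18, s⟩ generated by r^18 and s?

|⟨r^18⟩| = 10 and |⟨s⟩| = 2, so |H| is a multiple of lcm(10, 2) = 10 and divides |G| = 40.
Closing under the operation: H = {e, r^2, r^4, r^6, r^8, r^10, r^12, r^14, r^16, r^18, s, r^2s, r^4s, r^6s, r^8s, r^10s, r^12s, r^14s, r^16s, r^18s}, so |H| = 20.

20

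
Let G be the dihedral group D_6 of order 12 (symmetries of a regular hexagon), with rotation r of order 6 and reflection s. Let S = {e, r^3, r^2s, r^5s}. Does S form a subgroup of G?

Yes

|S| = 4 divides |G| = 12, consistent with Lagrange.
S contains the identity, every element's inverse is in S, and S is closed under ·: it is a subgroup.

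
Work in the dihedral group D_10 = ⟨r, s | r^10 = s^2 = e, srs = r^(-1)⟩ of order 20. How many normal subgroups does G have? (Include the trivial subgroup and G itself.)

G has 22 subgroups. Checking conjugation-invariance by order — order 1: 1/1 normal; order 2: 1/11 normal; order 4: 0/5 normal; order 5: 1/1 normal; order 10: 3/3 normal; order 20: 1/1 normal.
Total normal subgroups: 7.

7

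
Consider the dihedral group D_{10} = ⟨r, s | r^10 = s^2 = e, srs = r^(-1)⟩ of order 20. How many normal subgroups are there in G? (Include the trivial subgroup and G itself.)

7

G has 22 subgroups. Checking conjugation-invariance by order — order 1: 1/1 normal; order 2: 1/11 normal; order 4: 0/5 normal; order 5: 1/1 normal; order 10: 3/3 normal; order 20: 1/1 normal.
Total normal subgroups: 7.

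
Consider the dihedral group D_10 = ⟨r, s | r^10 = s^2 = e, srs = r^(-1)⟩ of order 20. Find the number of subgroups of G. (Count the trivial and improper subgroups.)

22

|G| = 20, so by Lagrange every subgroup order divides 20. Divisors: 1, 2, 4, 5, 10, 20.
Subgroups by order — order 1: 1; order 2: 11; order 4: 5; order 5: 1; order 10: 3; order 20: 1.
Total: 1 + 11 + 5 + 1 + 3 + 1 = 22.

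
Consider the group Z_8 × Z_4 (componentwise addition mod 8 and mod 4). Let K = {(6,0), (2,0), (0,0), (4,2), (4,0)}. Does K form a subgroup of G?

No

|K| = 5 does not divide |G| = 32, so by Lagrange K is not a subgroup.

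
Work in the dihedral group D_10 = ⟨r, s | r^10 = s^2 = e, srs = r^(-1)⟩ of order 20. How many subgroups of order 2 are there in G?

11

|G| = 20 and 2 | 20, so subgroups of order 2 are possible by Lagrange.
The subgroups of order 2 are: {e, r^2s}; {e, r^3s}; {e, r^4s}; {e, r^5}; … (11 in all).
So G has 11 subgroups of order 2.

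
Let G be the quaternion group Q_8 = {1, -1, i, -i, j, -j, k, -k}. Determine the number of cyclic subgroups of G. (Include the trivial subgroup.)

5

Group the elements of G by the cyclic subgroup they generate; each cyclic subgroup of order d accounts for φ(d) elements.
Cyclic subgroups by order — order 1: 1; order 2: 1; order 4: 3.
Total: 5.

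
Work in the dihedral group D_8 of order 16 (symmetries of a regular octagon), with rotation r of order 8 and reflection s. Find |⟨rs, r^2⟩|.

8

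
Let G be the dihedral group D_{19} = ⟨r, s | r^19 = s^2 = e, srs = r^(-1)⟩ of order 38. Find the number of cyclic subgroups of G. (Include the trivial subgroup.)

21

Group the elements of G by the cyclic subgroup they generate; each cyclic subgroup of order d accounts for φ(d) elements.
Cyclic subgroups by order — order 1: 1; order 2: 19; order 19: 1.
Total: 21.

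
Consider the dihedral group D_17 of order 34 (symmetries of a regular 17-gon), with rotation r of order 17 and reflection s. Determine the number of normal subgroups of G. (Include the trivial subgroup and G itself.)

3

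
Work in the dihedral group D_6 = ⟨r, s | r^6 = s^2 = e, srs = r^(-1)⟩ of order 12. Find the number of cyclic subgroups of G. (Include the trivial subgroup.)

10

A cyclic subgroup of order d is generated by each of its φ(d) elements of order d, so the cyclic subgroups of order d number (#elements of order d)/φ(d).
Cyclic subgroups by order — order 1: 1; order 2: 7; order 3: 1; order 6: 1.
Total: 10.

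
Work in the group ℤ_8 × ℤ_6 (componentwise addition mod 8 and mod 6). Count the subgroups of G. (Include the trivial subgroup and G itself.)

22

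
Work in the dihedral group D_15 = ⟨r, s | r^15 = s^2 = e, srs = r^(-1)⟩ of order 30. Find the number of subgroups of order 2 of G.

15

|G| = 30 and 2 | 30, so subgroups of order 2 are possible by Lagrange.
The subgroups of order 2 are: {e, r^10s}; {e, r^11s}; {e, r^12s}; {e, r^13s}; … (15 in all).
So G has 15 subgroups of order 2.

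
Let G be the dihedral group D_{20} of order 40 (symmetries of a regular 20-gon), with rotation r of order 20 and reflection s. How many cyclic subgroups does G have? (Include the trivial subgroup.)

A cyclic subgroup of order d is generated by each of its φ(d) elements of order d, so the cyclic subgroups of order d number (#elements of order d)/φ(d).
Cyclic subgroups by order — order 1: 1; order 2: 21; order 4: 1; order 5: 1; order 10: 1; order 20: 1.
Total: 26.

26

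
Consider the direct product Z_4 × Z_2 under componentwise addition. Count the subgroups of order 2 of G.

3

|G| = 8 and 2 | 8, so subgroups of order 2 are possible by Lagrange.
The subgroups of order 2 are: {(0,0), (0,1)}; {(0,0), (2,0)}; {(0,0), (2,1)}.
So G has 3 subgroups of order 2.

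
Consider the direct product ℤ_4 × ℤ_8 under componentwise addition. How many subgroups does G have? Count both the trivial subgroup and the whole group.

22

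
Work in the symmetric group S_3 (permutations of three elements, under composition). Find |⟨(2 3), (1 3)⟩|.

|⟨(2 3)⟩| = 2 and |⟨(1 3)⟩| = 2, so |H| is a multiple of lcm(2, 2) = 2 and divides |G| = 6.
Closing {(2 3), (1 3)} under the group operation gives all of G, so |H| = 6.

6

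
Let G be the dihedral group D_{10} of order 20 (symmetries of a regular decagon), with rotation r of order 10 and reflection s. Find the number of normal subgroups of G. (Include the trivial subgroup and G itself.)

7

G has 22 subgroups. Checking conjugation-invariance by order — order 1: 1/1 normal; order 2: 1/11 normal; order 4: 0/5 normal; order 5: 1/1 normal; order 10: 3/3 normal; order 20: 1/1 normal.
Total normal subgroups: 7.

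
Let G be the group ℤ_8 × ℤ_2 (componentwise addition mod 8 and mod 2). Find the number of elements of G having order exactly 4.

An element (a,b) has order lcm(ord(a), ord(b)); count pairs with lcm equal to 4.
Enumerating gives 4 such elements.

4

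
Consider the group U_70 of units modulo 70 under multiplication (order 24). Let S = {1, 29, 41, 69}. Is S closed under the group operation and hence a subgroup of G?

Yes

|S| = 4 divides |G| = 24, consistent with Lagrange.
S contains the identity, every element's inverse is in S, and S is closed under ·: it is a subgroup.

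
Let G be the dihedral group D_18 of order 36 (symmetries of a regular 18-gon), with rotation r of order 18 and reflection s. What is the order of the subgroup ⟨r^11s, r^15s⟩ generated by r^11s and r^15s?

|⟨r^11s⟩| = 2 and |⟨r^15s⟩| = 2, so |H| is a multiple of lcm(2, 2) = 2 and divides |G| = 36.
Closing under the operation: H = {e, r^2, r^4, r^6, r^8, r^10, r^12, r^14, r^16, rs, r^3s, r^5s, r^7s, r^9s, r^11s, r^13s, r^15s, r^17s}, so |H| = 18.

18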